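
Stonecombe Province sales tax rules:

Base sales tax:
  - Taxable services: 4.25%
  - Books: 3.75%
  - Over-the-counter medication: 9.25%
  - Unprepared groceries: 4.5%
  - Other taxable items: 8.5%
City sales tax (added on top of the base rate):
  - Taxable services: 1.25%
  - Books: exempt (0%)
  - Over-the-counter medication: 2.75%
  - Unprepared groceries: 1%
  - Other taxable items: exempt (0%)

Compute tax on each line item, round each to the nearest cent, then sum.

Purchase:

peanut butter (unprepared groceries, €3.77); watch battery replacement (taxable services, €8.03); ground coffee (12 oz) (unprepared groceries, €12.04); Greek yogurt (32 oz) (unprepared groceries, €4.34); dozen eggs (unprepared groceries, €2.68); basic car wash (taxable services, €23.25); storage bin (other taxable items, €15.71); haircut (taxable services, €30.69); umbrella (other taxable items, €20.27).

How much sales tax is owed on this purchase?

€7.73

Peanut butter €3.77: unprepared groceries → 4.5% + 1% city = 5.5% → €0.21
Watch battery replacement €8.03: taxable services → 4.25% + 1.25% city = 5.5% → €0.44
Ground coffee (12 oz) €12.04: unprepared groceries → 4.5% + 1% city = 5.5% → €0.66
Greek yogurt (32 oz) €4.34: unprepared groceries → 4.5% + 1% city = 5.5% → €0.24
Dozen eggs €2.68: unprepared groceries → 4.5% + 1% city = 5.5% → €0.15
Basic car wash €23.25: taxable services → 4.25% + 1.25% city = 5.5% → €1.28
Storage bin €15.71: other taxable items → 8.5% + 0% city = 8.5% → €1.34
Haircut €30.69: taxable services → 4.25% + 1.25% city = 5.5% → €1.69
Umbrella €20.27: other taxable items → 8.5% + 0% city = 8.5% → €1.72
Total tax = €0.21 + €0.44 + €0.66 + €0.24 + €0.15 + €1.28 + €1.34 + €1.69 + €1.72 = €7.73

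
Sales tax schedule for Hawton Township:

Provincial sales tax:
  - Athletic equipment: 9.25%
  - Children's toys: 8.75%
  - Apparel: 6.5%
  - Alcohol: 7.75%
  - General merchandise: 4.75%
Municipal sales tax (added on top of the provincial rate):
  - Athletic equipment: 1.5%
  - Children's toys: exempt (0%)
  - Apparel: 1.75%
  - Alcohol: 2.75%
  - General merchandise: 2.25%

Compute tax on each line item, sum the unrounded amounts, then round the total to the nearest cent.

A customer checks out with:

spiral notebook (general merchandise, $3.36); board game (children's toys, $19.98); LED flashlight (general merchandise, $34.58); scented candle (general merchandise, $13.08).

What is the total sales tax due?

Spiral notebook $3.36: general merchandise → 4.75% + 2.25% municipal = 7% → $0.2352
Board game $19.98: children's toys → 8.75% + 0% municipal = 8.75% → $1.74825
LED flashlight $34.58: general merchandise → 4.75% + 2.25% municipal = 7% → $2.4206
Scented candle $13.08: general merchandise → 4.75% + 2.25% municipal = 7% → $0.9156
Unrounded tax sum = $5.31965 → $5.32

$5.32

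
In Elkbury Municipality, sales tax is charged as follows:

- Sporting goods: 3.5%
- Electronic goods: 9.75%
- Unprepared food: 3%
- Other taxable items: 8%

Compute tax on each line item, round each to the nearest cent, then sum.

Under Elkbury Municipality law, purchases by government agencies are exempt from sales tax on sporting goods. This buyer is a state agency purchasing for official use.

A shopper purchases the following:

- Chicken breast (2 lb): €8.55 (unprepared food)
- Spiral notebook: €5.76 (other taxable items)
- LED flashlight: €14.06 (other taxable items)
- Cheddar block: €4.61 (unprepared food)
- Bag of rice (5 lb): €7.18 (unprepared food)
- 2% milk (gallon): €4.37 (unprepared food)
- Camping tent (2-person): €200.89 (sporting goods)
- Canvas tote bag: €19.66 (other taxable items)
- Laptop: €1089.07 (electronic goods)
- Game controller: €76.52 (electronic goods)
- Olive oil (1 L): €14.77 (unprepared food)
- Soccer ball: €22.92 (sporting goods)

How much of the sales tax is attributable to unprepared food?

€1.19

Chicken breast (2 lb) €8.55: unprepared food → 3% → €0.26
Cheddar block €4.61: unprepared food → 3% → €0.14
Bag of rice (5 lb) €7.18: unprepared food → 3% → €0.22
2% milk (gallon) €4.37: unprepared food → 3% → €0.13
Olive oil (1 L) €14.77: unprepared food → 3% → €0.44
Tax on unprepared food = €0.26 + €0.14 + €0.22 + €0.13 + €0.44 = €1.19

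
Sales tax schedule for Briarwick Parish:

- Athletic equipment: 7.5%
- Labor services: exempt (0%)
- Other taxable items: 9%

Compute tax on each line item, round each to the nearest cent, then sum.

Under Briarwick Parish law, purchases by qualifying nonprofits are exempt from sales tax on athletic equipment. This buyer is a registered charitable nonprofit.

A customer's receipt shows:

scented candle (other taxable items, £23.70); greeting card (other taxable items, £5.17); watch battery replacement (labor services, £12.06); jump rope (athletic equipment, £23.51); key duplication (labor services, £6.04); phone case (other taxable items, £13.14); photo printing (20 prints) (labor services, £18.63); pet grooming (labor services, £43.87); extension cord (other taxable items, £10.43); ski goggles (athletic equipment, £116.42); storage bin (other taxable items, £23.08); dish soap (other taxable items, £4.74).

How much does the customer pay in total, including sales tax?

£308.02

Scented candle £23.70: other taxable items → 9% → £2.13
Greeting card £5.17: other taxable items → 9% → £0.47
Watch battery replacement £12.06: labor services → 0% → £0.00
Jump rope £23.51: athletic equipment, buyer-exempt → 0% → £0.00
Key duplication £6.04: labor services → 0% → £0.00
Phone case £13.14: other taxable items → 9% → £1.18
Photo printing (20 prints) £18.63: labor services → 0% → £0.00
Pet grooming £43.87: labor services → 0% → £0.00
Extension cord £10.43: other taxable items → 9% → £0.94
Ski goggles £116.42: athletic equipment, buyer-exempt → 0% → £0.00
Storage bin £23.08: other taxable items → 9% → £2.08
Dish soap £4.74: other taxable items → 9% → £0.43
Subtotal = £300.79; tax = £7.23; total due = £308.02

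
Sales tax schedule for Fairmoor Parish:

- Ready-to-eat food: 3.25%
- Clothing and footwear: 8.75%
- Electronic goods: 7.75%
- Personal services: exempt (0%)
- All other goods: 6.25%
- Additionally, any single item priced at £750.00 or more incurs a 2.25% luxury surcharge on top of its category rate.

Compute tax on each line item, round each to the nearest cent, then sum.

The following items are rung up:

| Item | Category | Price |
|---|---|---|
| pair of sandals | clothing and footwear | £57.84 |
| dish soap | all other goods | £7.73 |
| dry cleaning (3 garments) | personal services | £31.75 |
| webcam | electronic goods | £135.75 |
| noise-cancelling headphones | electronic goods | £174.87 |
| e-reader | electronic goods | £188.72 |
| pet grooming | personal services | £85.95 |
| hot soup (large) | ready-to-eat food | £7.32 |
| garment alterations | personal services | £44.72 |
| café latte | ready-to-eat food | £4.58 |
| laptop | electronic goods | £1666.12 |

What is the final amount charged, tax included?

£2616.59

Pair of sandals £57.84: clothing and footwear → 8.75% → £5.06
Dish soap £7.73: all other goods → 6.25% → £0.48
Dry cleaning (3 garments) £31.75: personal services → 0% → £0.00
Webcam £135.75: electronic goods → 7.75% → £10.52
Noise-cancelling headphones £174.87: electronic goods → 7.75% → £13.55
E-reader £188.72: electronic goods → 7.75% → £14.63
Pet grooming £85.95: personal services → 0% → £0.00
Hot soup (large) £7.32: ready-to-eat food → 3.25% → £0.24
Garment alterations £44.72: personal services → 0% → £0.00
Café latte £4.58: ready-to-eat food → 3.25% → £0.15
Laptop £1666.12: electronic goods → 7.75% + 2.25% surcharge = 10% → £166.61
Subtotal = £2405.35; tax = £211.24; total due = £2616.59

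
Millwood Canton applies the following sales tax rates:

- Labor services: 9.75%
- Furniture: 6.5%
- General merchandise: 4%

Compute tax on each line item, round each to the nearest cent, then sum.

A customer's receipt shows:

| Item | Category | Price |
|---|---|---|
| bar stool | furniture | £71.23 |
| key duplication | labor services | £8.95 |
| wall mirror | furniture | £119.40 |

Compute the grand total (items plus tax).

Bar stool £71.23: furniture → 6.5% → £4.63
Key duplication £8.95: labor services → 9.75% → £0.87
Wall mirror £119.40: furniture → 6.5% → £7.76
Subtotal = £199.58; tax = £13.26; total due = £212.84

£212.84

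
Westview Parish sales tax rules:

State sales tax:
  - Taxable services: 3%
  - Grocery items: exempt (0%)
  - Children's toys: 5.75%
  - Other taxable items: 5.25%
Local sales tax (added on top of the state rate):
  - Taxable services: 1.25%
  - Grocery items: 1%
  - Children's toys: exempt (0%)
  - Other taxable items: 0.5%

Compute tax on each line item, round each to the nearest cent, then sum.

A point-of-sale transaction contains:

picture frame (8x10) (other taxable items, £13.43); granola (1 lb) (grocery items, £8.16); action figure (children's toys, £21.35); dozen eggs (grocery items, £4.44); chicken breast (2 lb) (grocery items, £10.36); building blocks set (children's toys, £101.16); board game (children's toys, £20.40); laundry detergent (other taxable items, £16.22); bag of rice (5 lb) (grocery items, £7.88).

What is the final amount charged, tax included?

Picture frame (8x10) £13.43: other taxable items → 5.25% + 0.5% local = 5.75% → £0.77
Granola (1 lb) £8.16: grocery items → 0% + 1% local = 1% → £0.08
Action figure £21.35: children's toys → 5.75% + 0% local = 5.75% → £1.23
Dozen eggs £4.44: grocery items → 0% + 1% local = 1% → £0.04
Chicken breast (2 lb) £10.36: grocery items → 0% + 1% local = 1% → £0.10
Building blocks set £101.16: children's toys → 5.75% + 0% local = 5.75% → £5.82
Board game £20.40: children's toys → 5.75% + 0% local = 5.75% → £1.17
Laundry detergent £16.22: other taxable items → 5.25% + 0.5% local = 5.75% → £0.93
Bag of rice (5 lb) £7.88: grocery items → 0% + 1% local = 1% → £0.08
Subtotal = £203.40; tax = £10.22; total due = £213.62

£213.62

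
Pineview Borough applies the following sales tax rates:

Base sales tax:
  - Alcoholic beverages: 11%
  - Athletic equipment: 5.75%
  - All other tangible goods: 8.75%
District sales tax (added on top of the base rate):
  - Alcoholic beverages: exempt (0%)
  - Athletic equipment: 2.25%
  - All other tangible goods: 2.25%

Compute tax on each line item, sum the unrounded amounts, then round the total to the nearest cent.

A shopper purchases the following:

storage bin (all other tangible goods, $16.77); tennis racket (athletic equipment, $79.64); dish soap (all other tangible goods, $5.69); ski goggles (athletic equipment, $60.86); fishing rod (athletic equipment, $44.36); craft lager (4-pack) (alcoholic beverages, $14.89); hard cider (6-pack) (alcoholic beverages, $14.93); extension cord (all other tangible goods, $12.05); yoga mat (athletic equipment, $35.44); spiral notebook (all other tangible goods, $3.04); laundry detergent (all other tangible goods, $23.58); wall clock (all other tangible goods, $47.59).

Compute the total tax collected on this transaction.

$32.86

Storage bin $16.77: all other tangible goods → 8.75% + 2.25% district = 11% → $1.8447
Tennis racket $79.64: athletic equipment → 5.75% + 2.25% district = 8% → $6.3712
Dish soap $5.69: all other tangible goods → 8.75% + 2.25% district = 11% → $0.6259
Ski goggles $60.86: athletic equipment → 5.75% + 2.25% district = 8% → $4.8688
Fishing rod $44.36: athletic equipment → 5.75% + 2.25% district = 8% → $3.5488
Craft lager (4-pack) $14.89: alcoholic beverages → 11% + 0% district = 11% → $1.6379
Hard cider (6-pack) $14.93: alcoholic beverages → 11% + 0% district = 11% → $1.6423
Extension cord $12.05: all other tangible goods → 8.75% + 2.25% district = 11% → $1.3255
Yoga mat $35.44: athletic equipment → 5.75% + 2.25% district = 8% → $2.8352
Spiral notebook $3.04: all other tangible goods → 8.75% + 2.25% district = 11% → $0.3344
Laundry detergent $23.58: all other tangible goods → 8.75% + 2.25% district = 11% → $2.5938
Wall clock $47.59: all other tangible goods → 8.75% + 2.25% district = 11% → $5.2349
Unrounded tax sum = $32.8634 → $32.86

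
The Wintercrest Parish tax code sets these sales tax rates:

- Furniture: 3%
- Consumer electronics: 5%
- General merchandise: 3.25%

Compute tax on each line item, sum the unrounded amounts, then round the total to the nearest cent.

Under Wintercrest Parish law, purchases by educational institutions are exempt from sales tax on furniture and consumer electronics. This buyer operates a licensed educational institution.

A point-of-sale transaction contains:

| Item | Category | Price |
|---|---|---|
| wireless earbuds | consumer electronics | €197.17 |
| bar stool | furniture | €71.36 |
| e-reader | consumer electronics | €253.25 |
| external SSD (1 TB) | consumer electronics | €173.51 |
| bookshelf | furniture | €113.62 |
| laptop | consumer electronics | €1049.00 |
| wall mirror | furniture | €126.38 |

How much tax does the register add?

€0.00

Wireless earbuds €197.17: consumer electronics, buyer-exempt → 0% → €0.00
Bar stool €71.36: furniture, buyer-exempt → 0% → €0.00
E-reader €253.25: consumer electronics, buyer-exempt → 0% → €0.00
External SSD (1 TB) €173.51: consumer electronics, buyer-exempt → 0% → €0.00
Bookshelf €113.62: furniture, buyer-exempt → 0% → €0.00
Laptop €1049.00: consumer electronics, buyer-exempt → 0% → €0.00
Wall mirror €126.38: furniture, buyer-exempt → 0% → €0.00
Unrounded tax sum = €0.00 → €0.00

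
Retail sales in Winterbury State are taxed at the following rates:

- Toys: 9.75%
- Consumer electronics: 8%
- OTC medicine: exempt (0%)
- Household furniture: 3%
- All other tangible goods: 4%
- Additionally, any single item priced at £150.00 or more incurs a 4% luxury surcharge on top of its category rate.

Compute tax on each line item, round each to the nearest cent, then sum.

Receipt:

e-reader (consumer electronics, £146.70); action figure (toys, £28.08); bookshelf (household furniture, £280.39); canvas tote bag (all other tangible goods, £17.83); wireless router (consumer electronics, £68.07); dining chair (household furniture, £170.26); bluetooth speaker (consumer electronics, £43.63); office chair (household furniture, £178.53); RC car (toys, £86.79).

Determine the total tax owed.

E-reader £146.70: consumer electronics → 8% → £11.74
Action figure £28.08: toys → 9.75% → £2.74
Bookshelf £280.39: household furniture → 3% + 4% surcharge = 7% → £19.63
Canvas tote bag £17.83: all other tangible goods → 4% → £0.71
Wireless router £68.07: consumer electronics → 8% → £5.45
Dining chair £170.26: household furniture → 3% + 4% surcharge = 7% → £11.92
Bluetooth speaker £43.63: consumer electronics → 8% → £3.49
Office chair £178.53: household furniture → 3% + 4% surcharge = 7% → £12.50
RC car £86.79: toys → 9.75% → £8.46
Total tax = £11.74 + £2.74 + £19.63 + £0.71 + £5.45 + £11.92 + £3.49 + £12.50 + £8.46 = £76.64

£76.64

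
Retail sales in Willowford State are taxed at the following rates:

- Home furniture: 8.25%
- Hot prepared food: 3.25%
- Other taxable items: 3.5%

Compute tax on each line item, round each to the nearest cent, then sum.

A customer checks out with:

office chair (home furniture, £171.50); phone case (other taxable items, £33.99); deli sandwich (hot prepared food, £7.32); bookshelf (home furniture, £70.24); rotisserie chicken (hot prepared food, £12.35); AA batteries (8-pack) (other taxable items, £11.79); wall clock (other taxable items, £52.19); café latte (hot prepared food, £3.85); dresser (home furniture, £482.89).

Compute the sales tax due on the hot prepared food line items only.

£0.77

Deli sandwich £7.32: hot prepared food → 3.25% → £0.24
Rotisserie chicken £12.35: hot prepared food → 3.25% → £0.40
Café latte £3.85: hot prepared food → 3.25% → £0.13
Tax on hot prepared food = £0.24 + £0.40 + £0.13 = £0.77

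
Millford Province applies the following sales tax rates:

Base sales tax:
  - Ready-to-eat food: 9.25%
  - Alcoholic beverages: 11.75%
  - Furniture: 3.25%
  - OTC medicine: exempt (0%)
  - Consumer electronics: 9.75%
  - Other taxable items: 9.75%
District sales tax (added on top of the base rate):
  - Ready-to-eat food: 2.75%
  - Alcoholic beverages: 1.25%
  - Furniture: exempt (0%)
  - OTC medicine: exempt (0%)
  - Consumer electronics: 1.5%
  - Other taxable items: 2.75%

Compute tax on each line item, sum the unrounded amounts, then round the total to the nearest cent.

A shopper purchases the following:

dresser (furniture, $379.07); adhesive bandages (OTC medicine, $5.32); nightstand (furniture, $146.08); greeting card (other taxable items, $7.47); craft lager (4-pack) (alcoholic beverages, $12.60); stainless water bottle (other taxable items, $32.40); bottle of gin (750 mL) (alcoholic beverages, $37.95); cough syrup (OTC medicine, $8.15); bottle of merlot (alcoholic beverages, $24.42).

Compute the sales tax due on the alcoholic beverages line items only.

Craft lager (4-pack) $12.60: alcoholic beverages → 11.75% + 1.25% district = 13% → $1.638
Bottle of gin (750 mL) $37.95: alcoholic beverages → 11.75% + 1.25% district = 13% → $4.9335
Bottle of merlot $24.42: alcoholic beverages → 11.75% + 1.25% district = 13% → $3.1746
Tax on alcoholic beverages: unrounded sum = $9.7461 → $9.75

$9.75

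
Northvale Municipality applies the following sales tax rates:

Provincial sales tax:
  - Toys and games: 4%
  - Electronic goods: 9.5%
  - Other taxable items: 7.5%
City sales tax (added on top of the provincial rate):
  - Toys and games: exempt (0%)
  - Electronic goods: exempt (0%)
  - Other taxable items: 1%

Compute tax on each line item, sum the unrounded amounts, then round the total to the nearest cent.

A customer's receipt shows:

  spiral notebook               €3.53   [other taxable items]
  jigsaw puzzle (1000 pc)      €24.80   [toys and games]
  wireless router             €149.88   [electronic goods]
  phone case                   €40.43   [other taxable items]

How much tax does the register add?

Spiral notebook €3.53: other taxable items → 7.5% + 1% city = 8.5% → €0.30005
Jigsaw puzzle (1000 pc) €24.80: toys and games → 4% + 0% city = 4% → €0.992
Wireless router €149.88: electronic goods → 9.5% + 0% city = 9.5% → €14.2386
Phone case €40.43: other taxable items → 7.5% + 1% city = 8.5% → €3.43655
Unrounded tax sum = €18.9672 → €18.97

€18.97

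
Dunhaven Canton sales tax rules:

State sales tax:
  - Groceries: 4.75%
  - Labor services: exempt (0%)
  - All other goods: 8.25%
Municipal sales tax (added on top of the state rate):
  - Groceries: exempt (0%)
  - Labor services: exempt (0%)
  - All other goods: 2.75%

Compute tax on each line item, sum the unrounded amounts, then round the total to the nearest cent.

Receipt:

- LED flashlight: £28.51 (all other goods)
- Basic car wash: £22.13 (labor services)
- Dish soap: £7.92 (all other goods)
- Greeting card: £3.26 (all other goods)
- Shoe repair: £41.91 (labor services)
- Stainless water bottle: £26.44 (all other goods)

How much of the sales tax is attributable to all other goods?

£7.27

LED flashlight £28.51: all other goods → 8.25% + 2.75% municipal = 11% → £3.1361
Dish soap £7.92: all other goods → 8.25% + 2.75% municipal = 11% → £0.8712
Greeting card £3.26: all other goods → 8.25% + 2.75% municipal = 11% → £0.3586
Stainless water bottle £26.44: all other goods → 8.25% + 2.75% municipal = 11% → £2.9084
Tax on all other goods: unrounded sum = £7.2743 → £7.27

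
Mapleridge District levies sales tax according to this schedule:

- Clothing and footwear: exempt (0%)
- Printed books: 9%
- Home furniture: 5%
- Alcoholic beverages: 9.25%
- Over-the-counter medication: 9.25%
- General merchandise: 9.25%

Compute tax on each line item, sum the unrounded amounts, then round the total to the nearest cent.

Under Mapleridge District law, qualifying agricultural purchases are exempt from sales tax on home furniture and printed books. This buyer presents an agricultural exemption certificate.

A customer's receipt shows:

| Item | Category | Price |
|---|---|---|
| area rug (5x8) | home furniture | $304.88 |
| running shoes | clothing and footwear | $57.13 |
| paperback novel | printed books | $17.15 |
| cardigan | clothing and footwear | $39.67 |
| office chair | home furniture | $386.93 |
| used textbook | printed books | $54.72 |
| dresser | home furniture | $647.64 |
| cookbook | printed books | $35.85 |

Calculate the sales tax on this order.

$0.00

Area rug (5x8) $304.88: home furniture, buyer-exempt → 0% → $0.00
Running shoes $57.13: clothing and footwear → 0% → $0.00
Paperback novel $17.15: printed books, buyer-exempt → 0% → $0.00
Cardigan $39.67: clothing and footwear → 0% → $0.00
Office chair $386.93: home furniture, buyer-exempt → 0% → $0.00
Used textbook $54.72: printed books, buyer-exempt → 0% → $0.00
Dresser $647.64: home furniture, buyer-exempt → 0% → $0.00
Cookbook $35.85: printed books, buyer-exempt → 0% → $0.00
Unrounded tax sum = $0.00 → $0.00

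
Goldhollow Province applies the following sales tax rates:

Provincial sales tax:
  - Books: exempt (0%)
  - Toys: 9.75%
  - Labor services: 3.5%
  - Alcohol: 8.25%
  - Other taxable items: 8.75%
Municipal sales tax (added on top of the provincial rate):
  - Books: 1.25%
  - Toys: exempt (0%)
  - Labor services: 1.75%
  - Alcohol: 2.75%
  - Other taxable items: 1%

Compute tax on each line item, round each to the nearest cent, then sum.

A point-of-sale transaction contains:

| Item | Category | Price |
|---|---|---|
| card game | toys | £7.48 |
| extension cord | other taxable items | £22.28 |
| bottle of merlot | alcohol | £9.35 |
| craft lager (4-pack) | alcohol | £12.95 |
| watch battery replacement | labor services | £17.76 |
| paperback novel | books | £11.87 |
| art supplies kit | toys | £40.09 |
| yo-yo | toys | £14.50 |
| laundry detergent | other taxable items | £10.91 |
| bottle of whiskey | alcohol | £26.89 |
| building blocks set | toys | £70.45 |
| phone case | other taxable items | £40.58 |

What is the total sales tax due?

£26.60

Card game £7.48: toys → 9.75% + 0% municipal = 9.75% → £0.73
Extension cord £22.28: other taxable items → 8.75% + 1% municipal = 9.75% → £2.17
Bottle of merlot £9.35: alcohol → 8.25% + 2.75% municipal = 11% → £1.03
Craft lager (4-pack) £12.95: alcohol → 8.25% + 2.75% municipal = 11% → £1.42
Watch battery replacement £17.76: labor services → 3.5% + 1.75% municipal = 5.25% → £0.93
Paperback novel £11.87: books → 0% + 1.25% municipal = 1.25% → £0.15
Art supplies kit £40.09: toys → 9.75% + 0% municipal = 9.75% → £3.91
Yo-yo £14.50: toys → 9.75% + 0% municipal = 9.75% → £1.41
Laundry detergent £10.91: other taxable items → 8.75% + 1% municipal = 9.75% → £1.06
Bottle of whiskey £26.89: alcohol → 8.25% + 2.75% municipal = 11% → £2.96
Building blocks set £70.45: toys → 9.75% + 0% municipal = 9.75% → £6.87
Phone case £40.58: other taxable items → 8.75% + 1% municipal = 9.75% → £3.96
Total tax = £0.73 + £2.17 + £1.03 + £1.42 + £0.93 + £0.15 + £3.91 + £1.41 + £1.06 + £2.96 + £6.87 + £3.96 = £26.60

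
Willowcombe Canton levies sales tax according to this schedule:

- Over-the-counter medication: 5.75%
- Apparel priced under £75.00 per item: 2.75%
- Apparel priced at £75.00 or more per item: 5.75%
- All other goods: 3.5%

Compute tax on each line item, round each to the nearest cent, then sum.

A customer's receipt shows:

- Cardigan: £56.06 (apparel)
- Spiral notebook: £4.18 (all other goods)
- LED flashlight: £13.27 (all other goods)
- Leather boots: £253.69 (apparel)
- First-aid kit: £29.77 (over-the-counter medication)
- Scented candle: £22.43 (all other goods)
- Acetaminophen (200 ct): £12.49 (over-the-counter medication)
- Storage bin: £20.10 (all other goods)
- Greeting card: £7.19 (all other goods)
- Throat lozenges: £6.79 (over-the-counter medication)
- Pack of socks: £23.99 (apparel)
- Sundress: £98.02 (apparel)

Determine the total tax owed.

£27.60

Cardigan £56.06: apparel, under £75.00 → 2.75% → £1.54
Spiral notebook £4.18: all other goods → 3.5% → £0.15
LED flashlight £13.27: all other goods → 3.5% → £0.46
Leather boots £253.69: apparel, £75.00 or more → 5.75% → £14.59
First-aid kit £29.77: over-the-counter medication → 5.75% → £1.71
Scented candle £22.43: all other goods → 3.5% → £0.79
Acetaminophen (200 ct) £12.49: over-the-counter medication → 5.75% → £0.72
Storage bin £20.10: all other goods → 3.5% → £0.70
Greeting card £7.19: all other goods → 3.5% → £0.25
Throat lozenges £6.79: over-the-counter medication → 5.75% → £0.39
Pack of socks £23.99: apparel, under £75.00 → 2.75% → £0.66
Sundress £98.02: apparel, £75.00 or more → 5.75% → £5.64
Total tax = £1.54 + £0.15 + £0.46 + £14.59 + £1.71 + £0.79 + £0.72 + £0.70 + £0.25 + £0.39 + £0.66 + £5.64 = £27.60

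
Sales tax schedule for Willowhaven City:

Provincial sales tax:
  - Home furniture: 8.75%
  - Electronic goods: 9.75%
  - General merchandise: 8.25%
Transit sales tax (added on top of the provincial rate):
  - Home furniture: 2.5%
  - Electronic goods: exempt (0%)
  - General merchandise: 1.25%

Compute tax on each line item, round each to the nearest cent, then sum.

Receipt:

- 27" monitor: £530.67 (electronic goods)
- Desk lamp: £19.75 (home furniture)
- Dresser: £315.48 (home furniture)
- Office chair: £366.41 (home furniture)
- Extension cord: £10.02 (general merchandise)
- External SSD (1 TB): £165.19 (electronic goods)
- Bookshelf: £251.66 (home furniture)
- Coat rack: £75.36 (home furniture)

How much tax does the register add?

£184.52

27" monitor £530.67: electronic goods → 9.75% + 0% transit = 9.75% → £51.74
Desk lamp £19.75: home furniture → 8.75% + 2.5% transit = 11.25% → £2.22
Dresser £315.48: home furniture → 8.75% + 2.5% transit = 11.25% → £35.49
Office chair £366.41: home furniture → 8.75% + 2.5% transit = 11.25% → £41.22
Extension cord £10.02: general merchandise → 8.25% + 1.25% transit = 9.5% → £0.95
External SSD (1 TB) £165.19: electronic goods → 9.75% + 0% transit = 9.75% → £16.11
Bookshelf £251.66: home furniture → 8.75% + 2.5% transit = 11.25% → £28.31
Coat rack £75.36: home furniture → 8.75% + 2.5% transit = 11.25% → £8.48
Total tax = £51.74 + £2.22 + £35.49 + £41.22 + £0.95 + £16.11 + £28.31 + £8.48 = £184.52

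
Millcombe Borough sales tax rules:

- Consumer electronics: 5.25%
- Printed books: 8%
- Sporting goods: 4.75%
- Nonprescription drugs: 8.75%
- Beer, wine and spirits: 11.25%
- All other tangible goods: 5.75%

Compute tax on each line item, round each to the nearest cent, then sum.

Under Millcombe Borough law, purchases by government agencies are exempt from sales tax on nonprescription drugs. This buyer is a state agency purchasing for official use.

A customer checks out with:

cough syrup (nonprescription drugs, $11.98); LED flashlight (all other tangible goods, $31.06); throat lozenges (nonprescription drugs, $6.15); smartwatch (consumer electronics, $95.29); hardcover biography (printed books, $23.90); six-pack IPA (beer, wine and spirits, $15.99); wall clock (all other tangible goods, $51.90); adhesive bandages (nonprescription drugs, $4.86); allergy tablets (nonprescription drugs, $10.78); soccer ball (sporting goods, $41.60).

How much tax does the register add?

$15.46

Cough syrup $11.98: nonprescription drugs, buyer-exempt → 0% → $0.00
LED flashlight $31.06: all other tangible goods → 5.75% → $1.79
Throat lozenges $6.15: nonprescription drugs, buyer-exempt → 0% → $0.00
Smartwatch $95.29: consumer electronics → 5.25% → $5.00
Hardcover biography $23.90: printed books → 8% → $1.91
Six-pack IPA $15.99: beer, wine and spirits → 11.25% → $1.80
Wall clock $51.90: all other tangible goods → 5.75% → $2.98
Adhesive bandages $4.86: nonprescription drugs, buyer-exempt → 0% → $0.00
Allergy tablets $10.78: nonprescription drugs, buyer-exempt → 0% → $0.00
Soccer ball $41.60: sporting goods → 4.75% → $1.98
Total tax = $1.79 + $5.00 + $1.91 + $1.80 + $2.98 + $1.98 = $15.46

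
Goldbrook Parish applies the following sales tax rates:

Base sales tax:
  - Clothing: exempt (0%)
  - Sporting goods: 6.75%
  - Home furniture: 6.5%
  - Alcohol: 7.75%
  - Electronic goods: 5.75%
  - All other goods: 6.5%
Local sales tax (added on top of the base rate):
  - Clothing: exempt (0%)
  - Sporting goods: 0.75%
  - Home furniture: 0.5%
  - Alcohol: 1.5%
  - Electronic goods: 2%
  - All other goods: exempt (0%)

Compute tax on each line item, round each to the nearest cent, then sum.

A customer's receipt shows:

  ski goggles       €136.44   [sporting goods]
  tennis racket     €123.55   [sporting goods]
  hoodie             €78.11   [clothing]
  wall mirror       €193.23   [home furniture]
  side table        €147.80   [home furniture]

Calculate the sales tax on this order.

Ski goggles €136.44: sporting goods → 6.75% + 0.75% local = 7.5% → €10.23
Tennis racket €123.55: sporting goods → 6.75% + 0.75% local = 7.5% → €9.27
Hoodie €78.11: clothing → 0% + 0% local = 0% → €0.00
Wall mirror €193.23: home furniture → 6.5% + 0.5% local = 7% → €13.53
Side table €147.80: home furniture → 6.5% + 0.5% local = 7% → €10.35
Total tax = €10.23 + €9.27 + €13.53 + €10.35 = €43.38

€43.38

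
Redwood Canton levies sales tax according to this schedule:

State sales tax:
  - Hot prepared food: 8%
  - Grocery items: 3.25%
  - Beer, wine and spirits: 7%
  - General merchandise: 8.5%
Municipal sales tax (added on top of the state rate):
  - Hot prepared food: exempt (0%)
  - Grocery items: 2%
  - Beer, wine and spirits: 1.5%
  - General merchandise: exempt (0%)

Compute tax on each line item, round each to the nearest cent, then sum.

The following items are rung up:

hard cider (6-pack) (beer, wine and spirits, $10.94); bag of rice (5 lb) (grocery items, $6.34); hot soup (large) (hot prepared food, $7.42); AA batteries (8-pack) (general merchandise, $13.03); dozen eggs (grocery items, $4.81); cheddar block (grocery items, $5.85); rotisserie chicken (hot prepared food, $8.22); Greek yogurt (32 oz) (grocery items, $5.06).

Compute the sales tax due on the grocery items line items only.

$1.16

Bag of rice (5 lb) $6.34: grocery items → 3.25% + 2% municipal = 5.25% → $0.33
Dozen eggs $4.81: grocery items → 3.25% + 2% municipal = 5.25% → $0.25
Cheddar block $5.85: grocery items → 3.25% + 2% municipal = 5.25% → $0.31
Greek yogurt (32 oz) $5.06: grocery items → 3.25% + 2% municipal = 5.25% → $0.27
Tax on grocery items = $0.33 + $0.25 + $0.31 + $0.27 = $1.16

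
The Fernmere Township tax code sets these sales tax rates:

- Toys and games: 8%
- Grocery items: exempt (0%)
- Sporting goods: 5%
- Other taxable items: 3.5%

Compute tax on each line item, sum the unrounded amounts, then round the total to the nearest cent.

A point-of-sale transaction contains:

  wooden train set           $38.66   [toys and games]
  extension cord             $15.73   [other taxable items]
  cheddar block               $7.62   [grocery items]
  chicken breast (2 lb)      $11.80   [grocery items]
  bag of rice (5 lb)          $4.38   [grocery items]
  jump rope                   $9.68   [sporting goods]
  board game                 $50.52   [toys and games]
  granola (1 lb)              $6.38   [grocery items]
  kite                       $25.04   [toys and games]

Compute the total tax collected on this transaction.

Wooden train set $38.66: toys and games → 8% → $3.0928
Extension cord $15.73: other taxable items → 3.5% → $0.55055
Cheddar block $7.62: grocery items → 0% → $0.00
Chicken breast (2 lb) $11.80: grocery items → 0% → $0.00
Bag of rice (5 lb) $4.38: grocery items → 0% → $0.00
Jump rope $9.68: sporting goods → 5% → $0.484
Board game $50.52: toys and games → 8% → $4.0416
Granola (1 lb) $6.38: grocery items → 0% → $0.00
Kite $25.04: toys and games → 8% → $2.0032
Unrounded tax sum = $10.17215 → $10.17

$10.17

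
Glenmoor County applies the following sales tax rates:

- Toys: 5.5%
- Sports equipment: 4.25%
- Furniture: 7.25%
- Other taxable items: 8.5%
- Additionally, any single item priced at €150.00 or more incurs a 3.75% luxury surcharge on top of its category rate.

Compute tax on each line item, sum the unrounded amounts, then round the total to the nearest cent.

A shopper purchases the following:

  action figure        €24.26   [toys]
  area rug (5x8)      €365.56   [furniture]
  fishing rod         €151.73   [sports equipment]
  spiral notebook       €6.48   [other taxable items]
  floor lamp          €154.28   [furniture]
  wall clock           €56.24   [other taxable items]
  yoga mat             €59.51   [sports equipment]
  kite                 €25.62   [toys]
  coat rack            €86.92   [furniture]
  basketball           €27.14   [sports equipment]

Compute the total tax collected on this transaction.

Action figure €24.26: toys → 5.5% → €1.3343
Area rug (5x8) €365.56: furniture → 7.25% + 3.75% surcharge = 11% → €40.2116
Fishing rod €151.73: sports equipment → 4.25% + 3.75% surcharge = 8% → €12.1384
Spiral notebook €6.48: other taxable items → 8.5% → €0.5508
Floor lamp €154.28: furniture → 7.25% + 3.75% surcharge = 11% → €16.9708
Wall clock €56.24: other taxable items → 8.5% → €4.7804
Yoga mat €59.51: sports equipment → 4.25% → €2.529175
Kite €25.62: toys → 5.5% → €1.4091
Coat rack €86.92: furniture → 7.25% → €6.3017
Basketball €27.14: sports equipment → 4.25% → €1.15345
Unrounded tax sum = €87.379725 → €87.38

€87.38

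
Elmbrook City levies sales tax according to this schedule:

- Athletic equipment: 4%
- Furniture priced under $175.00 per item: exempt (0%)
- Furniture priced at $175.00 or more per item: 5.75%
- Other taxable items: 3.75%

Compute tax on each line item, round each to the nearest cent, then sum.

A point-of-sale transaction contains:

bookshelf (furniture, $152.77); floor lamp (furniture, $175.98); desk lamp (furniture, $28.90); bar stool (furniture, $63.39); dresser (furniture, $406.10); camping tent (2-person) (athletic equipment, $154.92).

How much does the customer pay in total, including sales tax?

$1021.73

Bookshelf $152.77: furniture, under $175.00 → 0% → $0.00
Floor lamp $175.98: furniture, $175.00 or more → 5.75% → $10.12
Desk lamp $28.90: furniture, under $175.00 → 0% → $0.00
Bar stool $63.39: furniture, under $175.00 → 0% → $0.00
Dresser $406.10: furniture, $175.00 or more → 5.75% → $23.35
Camping tent (2-person) $154.92: athletic equipment → 4% → $6.20
Subtotal = $982.06; tax = $39.67; total due = $1021.73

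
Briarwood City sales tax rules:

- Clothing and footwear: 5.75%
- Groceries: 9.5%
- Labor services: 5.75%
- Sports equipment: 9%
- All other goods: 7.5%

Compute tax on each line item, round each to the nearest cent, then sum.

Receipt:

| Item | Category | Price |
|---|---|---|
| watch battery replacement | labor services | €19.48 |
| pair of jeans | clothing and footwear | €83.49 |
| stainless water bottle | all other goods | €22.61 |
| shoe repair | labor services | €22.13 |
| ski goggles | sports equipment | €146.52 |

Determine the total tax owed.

Watch battery replacement €19.48: labor services → 5.75% → €1.12
Pair of jeans €83.49: clothing and footwear → 5.75% → €4.80
Stainless water bottle €22.61: all other goods → 7.5% → €1.70
Shoe repair €22.13: labor services → 5.75% → €1.27
Ski goggles €146.52: sports equipment → 9% → €13.19
Total tax = €1.12 + €4.80 + €1.70 + €1.27 + €13.19 = €22.08

€22.08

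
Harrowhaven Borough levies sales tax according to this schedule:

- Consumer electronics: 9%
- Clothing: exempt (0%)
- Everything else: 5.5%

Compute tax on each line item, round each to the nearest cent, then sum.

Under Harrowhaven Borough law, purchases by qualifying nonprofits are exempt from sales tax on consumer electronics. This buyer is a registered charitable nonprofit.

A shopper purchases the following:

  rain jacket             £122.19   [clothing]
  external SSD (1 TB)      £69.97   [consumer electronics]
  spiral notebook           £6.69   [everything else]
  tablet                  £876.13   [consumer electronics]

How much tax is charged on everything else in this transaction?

Spiral notebook £6.69: everything else → 5.5% → £0.37
Tax on everything else = £0.37

£0.37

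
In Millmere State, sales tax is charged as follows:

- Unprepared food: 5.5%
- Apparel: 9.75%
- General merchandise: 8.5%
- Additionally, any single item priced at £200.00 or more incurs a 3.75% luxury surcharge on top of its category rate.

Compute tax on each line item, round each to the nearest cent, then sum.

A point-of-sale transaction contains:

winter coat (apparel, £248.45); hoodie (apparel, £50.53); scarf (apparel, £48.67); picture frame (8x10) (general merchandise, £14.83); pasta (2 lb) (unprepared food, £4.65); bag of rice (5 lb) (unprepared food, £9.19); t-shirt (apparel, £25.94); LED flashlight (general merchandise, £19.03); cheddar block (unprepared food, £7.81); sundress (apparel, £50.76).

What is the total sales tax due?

£54.78

Winter coat £248.45: apparel → 9.75% + 3.75% surcharge = 13.5% → £33.54
Hoodie £50.53: apparel → 9.75% → £4.93
Scarf £48.67: apparel → 9.75% → £4.75
Picture frame (8x10) £14.83: general merchandise → 8.5% → £1.26
Pasta (2 lb) £4.65: unprepared food → 5.5% → £0.26
Bag of rice (5 lb) £9.19: unprepared food → 5.5% → £0.51
T-shirt £25.94: apparel → 9.75% → £2.53
LED flashlight £19.03: general merchandise → 8.5% → £1.62
Cheddar block £7.81: unprepared food → 5.5% → £0.43
Sundress £50.76: apparel → 9.75% → £4.95
Total tax = £33.54 + £4.93 + £4.75 + £1.26 + £0.26 + £0.51 + £2.53 + £1.62 + £0.43 + £4.95 = £54.78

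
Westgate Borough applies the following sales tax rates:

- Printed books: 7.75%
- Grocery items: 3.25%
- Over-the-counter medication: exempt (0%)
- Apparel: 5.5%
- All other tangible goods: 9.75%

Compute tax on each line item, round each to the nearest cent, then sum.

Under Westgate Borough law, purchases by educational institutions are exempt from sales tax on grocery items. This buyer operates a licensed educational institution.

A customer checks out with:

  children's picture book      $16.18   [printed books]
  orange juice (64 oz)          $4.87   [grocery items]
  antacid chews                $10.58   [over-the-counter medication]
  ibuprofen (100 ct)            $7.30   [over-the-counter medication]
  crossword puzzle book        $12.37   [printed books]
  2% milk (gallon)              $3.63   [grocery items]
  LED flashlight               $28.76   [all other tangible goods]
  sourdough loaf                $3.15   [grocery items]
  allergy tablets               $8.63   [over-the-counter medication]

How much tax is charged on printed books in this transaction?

Children's picture book $16.18: printed books → 7.75% → $1.25
Crossword puzzle book $12.37: printed books → 7.75% → $0.96
Tax on printed books = $1.25 + $0.96 = $2.21

$2.21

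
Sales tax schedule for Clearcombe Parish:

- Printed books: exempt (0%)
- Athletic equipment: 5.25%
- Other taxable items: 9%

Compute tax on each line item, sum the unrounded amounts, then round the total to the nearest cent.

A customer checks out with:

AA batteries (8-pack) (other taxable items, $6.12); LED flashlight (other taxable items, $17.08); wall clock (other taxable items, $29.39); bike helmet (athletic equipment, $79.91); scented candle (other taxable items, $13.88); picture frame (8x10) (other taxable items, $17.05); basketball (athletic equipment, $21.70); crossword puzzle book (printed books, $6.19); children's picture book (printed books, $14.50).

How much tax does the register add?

$12.85

AA batteries (8-pack) $6.12: other taxable items → 9% → $0.5508
LED flashlight $17.08: other taxable items → 9% → $1.5372
Wall clock $29.39: other taxable items → 9% → $2.6451
Bike helmet $79.91: athletic equipment → 5.25% → $4.195275
Scented candle $13.88: other taxable items → 9% → $1.2492
Picture frame (8x10) $17.05: other taxable items → 9% → $1.5345
Basketball $21.70: athletic equipment → 5.25% → $1.13925
Crossword puzzle book $6.19: printed books → 0% → $0.00
Children's picture book $14.50: printed books → 0% → $0.00
Unrounded tax sum = $12.851325 → $12.85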